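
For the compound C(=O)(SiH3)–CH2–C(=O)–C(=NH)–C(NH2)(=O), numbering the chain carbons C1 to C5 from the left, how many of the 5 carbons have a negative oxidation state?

Tallying each carbon's bonds:
C1: 1C, 2O, 1Si → 0 + 2 − 1 = +1
C2: 2C, 2H → 0 − 2 = -2
C3: 2C, 2O → 0 + 2 = +2
C4: 2C, 2N → 0 + 2 = +2
C5: 1C, 2O, 1N → 0 + 2 + 1 = +3
1 carbon (C2) meets the condition.

1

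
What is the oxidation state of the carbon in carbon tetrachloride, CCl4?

+4

The carbon has one bond to Cl (+1), one bond to Cl (+1), one bond to Cl (+1), one bond to Cl (+1).
Oxidation state = +1 + 1 + 1 + 1 = +4.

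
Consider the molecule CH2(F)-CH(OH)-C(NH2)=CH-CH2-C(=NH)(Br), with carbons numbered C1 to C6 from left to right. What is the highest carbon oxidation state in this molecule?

Tallying each carbon's bonds:
C1: 1C, 2H, 1F → 0 − 2 + 1 = -1
C2: 2C, 1H, 1O → 0 − 1 + 1 = 0
C3: 3C, 1N → 0 + 1 = +1
C4: 3C, 1H → 0 − 1 = -1
C5: 2C, 2H → 0 − 2 = -2
C6: 1C, 2N, 1Br → 0 + 2 + 1 = +3
The highest value is +3.

+3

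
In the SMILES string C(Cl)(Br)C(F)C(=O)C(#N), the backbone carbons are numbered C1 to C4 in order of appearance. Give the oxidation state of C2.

0

Bonds to more-electronegative neighbours contribute +1 each, bonds to H or metals contribute −1 each, and C–C bonds contribute 0.
C2 has one bond to C (0), one bond to C (0), one bond to F (+1), one bond to H (-1).
Oxidation state = 0 + 0 + 1 − 1 = 0.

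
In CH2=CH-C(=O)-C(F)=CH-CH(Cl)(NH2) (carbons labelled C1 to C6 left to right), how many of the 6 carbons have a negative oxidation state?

Bonds to more-electronegative neighbours contribute +1 each, bonds to H or metals contribute −1 each, and C–C bonds contribute 0. Tallying each carbon:
C1: 2C, 2H → 0 − 2 = -2
C2: 3C, 1H → 0 − 1 = -1
C3: 2C, 2O → 0 + 2 = +2
C4: 3C, 1F → 0 + 1 = +1
C5: 3C, 1H → 0 − 1 = -1
C6: 1C, 1H, 1N, 1Cl → 0 − 1 + 1 + 1 = +1
3 carbons (C1, C2, C5) meet the condition.

3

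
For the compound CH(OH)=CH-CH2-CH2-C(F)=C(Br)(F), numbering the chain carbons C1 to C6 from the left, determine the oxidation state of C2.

-1

Bonds to more-electronegative neighbours contribute +1 each, bonds to H or metals contribute −1 each, and C–C bonds contribute 0.
C2 has a double bond to C (2×0 = 0), one bond to C (0), one bond to H (-1).
Oxidation state = 0 + 0 − 1 = -1.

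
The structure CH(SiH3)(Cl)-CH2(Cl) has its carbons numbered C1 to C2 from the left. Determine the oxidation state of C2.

-1

Assign +1 per bond to O/N/halogen, −1 per bond to H or an electropositive element, and 0 per bond to carbon.
C2 has one bond to C (0), one bond to H (-1), one bond to H (-1), one bond to Cl (+1).
Oxidation state = 0 − 1 − 1 + 1 = -1.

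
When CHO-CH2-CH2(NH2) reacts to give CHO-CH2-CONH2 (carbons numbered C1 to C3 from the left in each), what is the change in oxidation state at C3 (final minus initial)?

+4

Before: C3 has 1 bond to C, 2 bonds to H, 1 bond to N → oxidation state -1.
After: C3 has 1 bond to C, 2 bonds to O, 1 bond to N → oxidation state +3.
Δ = +3 − (-1) = +4, so this is an oxidation at C3.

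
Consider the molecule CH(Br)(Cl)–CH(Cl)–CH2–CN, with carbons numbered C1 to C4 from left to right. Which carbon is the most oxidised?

Bonds to more-electronegative neighbours contribute +1 each, bonds to H or metals contribute −1 each, and C–C bonds contribute 0. Tallying each carbon:
C1: 1C, 1H, 1Cl, 1Br → 0 − 1 + 1 + 1 = +1
C2: 2C, 1H, 1Cl → 0 − 1 + 1 = 0
C3: 2C, 2H → 0 − 2 = -2
C4: 1C, 3N → 0 + 3 = +3
The most oxidised carbon is C4 at +3.

C4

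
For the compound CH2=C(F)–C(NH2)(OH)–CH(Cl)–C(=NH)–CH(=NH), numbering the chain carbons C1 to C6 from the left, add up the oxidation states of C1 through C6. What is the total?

+4

Count +1 for every bond to an atom more electronegative than carbon and −1 for every bond to one less electronegative; C–C bonds are 0. Tallying each carbon:
C1: 2C, 2H → 0 − 2 = -2
C2: 3C, 1F → 0 + 1 = +1
C3: 2C, 1O, 1N → 0 + 1 + 1 = +2
C4: 2C, 1H, 1Cl → 0 − 1 + 1 = 0
C5: 2C, 2N → 0 + 2 = +2
C6: 1C, 1H, 2N → 0 − 1 + 2 = +1
Sum = -2 + 1 + 2 + 0 + 2 + 1 = +4.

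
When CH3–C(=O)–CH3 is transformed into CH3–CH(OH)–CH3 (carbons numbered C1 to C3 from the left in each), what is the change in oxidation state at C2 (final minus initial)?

Before: C2 has 2 bonds to C, 2 bonds to O → oxidation state +2.
After: C2 has 2 bonds to C, 1 bond to H, 1 bond to O → oxidation state 0.
Δ = 0 − (+2) = -2, so this is a reduction at C2.

-2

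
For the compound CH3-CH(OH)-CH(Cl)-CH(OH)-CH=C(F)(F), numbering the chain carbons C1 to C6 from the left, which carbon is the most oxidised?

Assign +1 per bond to O/N/halogen, −1 per bond to H or an electropositive element, and 0 per bond to carbon. Tallying each carbon:
C1: 1C, 3H → 0 − 3 = -3
C2: 2C, 1H, 1O → 0 − 1 + 1 = 0
C3: 2C, 1H, 1Cl → 0 − 1 + 1 = 0
C4: 2C, 1H, 1O → 0 − 1 + 1 = 0
C5: 3C, 1H → 0 − 1 = -1
C6: 2C, 2F → 0 + 2 = +2
The most oxidised carbon is C6 at +2.

C6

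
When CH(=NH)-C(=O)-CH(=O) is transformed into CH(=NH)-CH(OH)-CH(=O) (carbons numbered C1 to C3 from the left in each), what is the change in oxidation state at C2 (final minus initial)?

Before: C2 has 2 bonds to C, 2 bonds to O → oxidation state +2.
After: C2 has 2 bonds to C, 1 bond to H, 1 bond to O → oxidation state 0.
Δ = 0 − (+2) = -2, so this is a reduction at C2.

-2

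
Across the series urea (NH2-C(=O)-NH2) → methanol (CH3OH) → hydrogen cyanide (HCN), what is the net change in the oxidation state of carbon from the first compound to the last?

Carbon oxidation states along the series — urea: +4, methanol: -2, hydrogen cyanide: +2.
Net change = +2 − (+4) = -2.

-2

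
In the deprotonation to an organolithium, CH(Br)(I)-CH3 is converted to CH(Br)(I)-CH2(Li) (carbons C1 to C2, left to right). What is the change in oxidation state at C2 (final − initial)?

Before: C2 has 1 bond to C, 3 bonds to H → oxidation state -3.
After: C2 has 1 bond to C, 2 bonds to H, 1 bond to Li → oxidation state -3.
Δ = -3 − (-3) = 0, so no net redox change at C2.

0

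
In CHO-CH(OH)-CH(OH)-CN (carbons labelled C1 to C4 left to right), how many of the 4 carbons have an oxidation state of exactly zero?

Assign +1 per bond to O/N/halogen, −1 per bond to H or an electropositive element, and 0 per bond to carbon. Tallying each carbon:
C1: 1C, 1H, 2O → 0 − 1 + 2 = +1
C2: 2C, 1H, 1O → 0 − 1 + 1 = 0
C3: 2C, 1H, 1O → 0 − 1 + 1 = 0
C4: 1C, 3N → 0 + 3 = +3
2 carbons (C2, C3) meet the condition.

2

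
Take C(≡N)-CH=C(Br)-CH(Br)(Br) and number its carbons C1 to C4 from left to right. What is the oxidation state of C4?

C4 has one bond to C (0), one bond to Br (+1), one bond to Br (+1), one bond to H (-1).
Oxidation state = 0 + 1 + 1 − 1 = +1.

+1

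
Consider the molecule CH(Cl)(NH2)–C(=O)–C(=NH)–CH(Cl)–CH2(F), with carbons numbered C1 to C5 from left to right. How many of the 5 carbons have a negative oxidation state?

Tallying each carbon's bonds:
C1: 1C, 1H, 1N, 1Cl → 0 − 1 + 1 + 1 = +1
C2: 2C, 2O → 0 + 2 = +2
C3: 2C, 2N → 0 + 2 = +2
C4: 2C, 1H, 1Cl → 0 − 1 + 1 = 0
C5: 1C, 2H, 1F → 0 − 2 + 1 = -1
1 carbon (C5) meets the condition.

1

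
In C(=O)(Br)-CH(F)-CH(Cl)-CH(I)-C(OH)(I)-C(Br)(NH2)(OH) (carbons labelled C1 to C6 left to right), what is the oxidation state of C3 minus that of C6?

C3: 2C, 1H, 1Cl → 0 − 1 + 1 = 0
C6: 1C, 1O, 1N, 1Br → 0 + 1 + 1 + 1 = +3
Difference: 0 − (+3) = -3.

-3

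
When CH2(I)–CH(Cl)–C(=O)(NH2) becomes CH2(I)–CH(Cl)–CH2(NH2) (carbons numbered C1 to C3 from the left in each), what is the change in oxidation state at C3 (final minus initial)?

Before: C3 has 1 bond to C, 2 bonds to O, 1 bond to N → oxidation state +3.
After: C3 has 1 bond to C, 2 bonds to H, 1 bond to N → oxidation state -1.
Δ = -1 − (+3) = -4, so this is a reduction at C3.

-4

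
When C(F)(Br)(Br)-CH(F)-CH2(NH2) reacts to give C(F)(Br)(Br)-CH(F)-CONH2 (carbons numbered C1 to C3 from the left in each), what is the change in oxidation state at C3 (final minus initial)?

Before: C3 has 1 bond to C, 2 bonds to H, 1 bond to N → oxidation state -1.
After: C3 has 1 bond to C, 2 bonds to O, 1 bond to N → oxidation state +3.
Δ = +3 − (-1) = +4, so this is an oxidation at C3.

+4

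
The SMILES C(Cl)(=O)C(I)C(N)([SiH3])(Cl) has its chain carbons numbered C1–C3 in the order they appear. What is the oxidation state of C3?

Bonds to more-electronegative neighbours contribute +1 each, bonds to H or metals contribute −1 each, and C–C bonds contribute 0.
C3 has one bond to C (0), one bond to N (+1), one bond to Si (-1), one bond to Cl (+1).
Oxidation state = 0 + 1 − 1 + 1 = +1.

+1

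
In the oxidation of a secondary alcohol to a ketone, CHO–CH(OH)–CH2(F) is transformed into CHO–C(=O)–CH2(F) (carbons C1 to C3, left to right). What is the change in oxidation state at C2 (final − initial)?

Before: C2 has 2 bonds to C, 1 bond to H, 1 bond to O → oxidation state 0.
After: C2 has 2 bonds to C, 2 bonds to O → oxidation state +2.
Δ = +2 − (0) = +2, so this is an oxidation at C2.

+2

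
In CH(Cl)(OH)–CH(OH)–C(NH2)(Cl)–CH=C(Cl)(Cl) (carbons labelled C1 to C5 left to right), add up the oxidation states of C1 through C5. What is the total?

+4

Tallying each carbon's bonds:
C1: 1C, 1H, 1O, 1Cl → 0 − 1 + 1 + 1 = +1
C2: 2C, 1H, 1O → 0 − 1 + 1 = 0
C3: 2C, 1N, 1Cl → 0 + 1 + 1 = +2
C4: 3C, 1H → 0 − 1 = -1
C5: 2C, 2Cl → 0 + 2 = +2
Sum = +1 + 0 + 2 − 1 + 2 = +4.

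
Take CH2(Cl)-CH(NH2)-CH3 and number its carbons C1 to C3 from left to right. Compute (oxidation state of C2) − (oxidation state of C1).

+1

C2: 2C, 1H, 1N → 0 − 1 + 1 = 0
C1: 1C, 2H, 1Cl → 0 − 2 + 1 = -1
Difference: 0 − (-1) = +1.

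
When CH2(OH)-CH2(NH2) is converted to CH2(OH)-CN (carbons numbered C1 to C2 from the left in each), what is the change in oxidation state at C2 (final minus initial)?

Before: C2 has 1 bond to C, 2 bonds to H, 1 bond to N → oxidation state -1.
After: C2 has 1 bond to C, 3 bonds to N → oxidation state +3.
Δ = +3 − (-1) = +4, so this is an oxidation at C2.

+4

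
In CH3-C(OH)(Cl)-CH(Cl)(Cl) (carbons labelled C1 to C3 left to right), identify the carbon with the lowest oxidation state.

Tallying each carbon's bonds:
C1: 1C, 3H → 0 − 3 = -3
C2: 2C, 1O, 1Cl → 0 + 1 + 1 = +2
C3: 1C, 1H, 2Cl → 0 − 1 + 2 = +1
The most reduced carbon is C1 at -3.

C1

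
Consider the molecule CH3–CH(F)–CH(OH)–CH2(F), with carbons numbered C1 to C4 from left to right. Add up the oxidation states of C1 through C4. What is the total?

-4

Tallying each carbon's bonds:
C1: 1C, 3H → 0 − 3 = -3
C2: 2C, 1H, 1F → 0 − 1 + 1 = 0
C3: 2C, 1H, 1O → 0 − 1 + 1 = 0
C4: 1C, 2H, 1F → 0 − 2 + 1 = -1
Sum = -3 + 0 + 0 − 1 = -4.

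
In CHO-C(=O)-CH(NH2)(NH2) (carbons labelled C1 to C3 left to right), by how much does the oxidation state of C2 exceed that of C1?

+1

C2: 2C, 2O → 0 + 2 = +2
C1: 1C, 1H, 2O → 0 − 1 + 2 = +1
Difference: +2 − (+1) = +1.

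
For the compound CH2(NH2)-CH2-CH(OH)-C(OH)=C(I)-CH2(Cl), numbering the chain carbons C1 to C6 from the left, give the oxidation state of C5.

+1

Assign +1 per bond to O/N/halogen, −1 per bond to H or an electropositive element, and 0 per bond to carbon.
C5 has a double bond to C (2×0 = 0), one bond to C (0), one bond to I (+1).
Oxidation state = 0 + 0 + 1 = +1.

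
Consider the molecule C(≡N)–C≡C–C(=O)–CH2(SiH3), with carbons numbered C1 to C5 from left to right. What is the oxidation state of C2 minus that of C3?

0

C2: 4C → 0 = 0
C3: 4C → 0 = 0
Difference: 0 − (0) = 0.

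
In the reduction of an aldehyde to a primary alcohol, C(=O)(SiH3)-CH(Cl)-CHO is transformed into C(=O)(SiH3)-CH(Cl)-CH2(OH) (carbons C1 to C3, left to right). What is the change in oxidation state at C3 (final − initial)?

Before: C3 has 1 bond to C, 1 bond to H, 2 bonds to O → oxidation state +1.
After: C3 has 1 bond to C, 2 bonds to H, 1 bond to O → oxidation state -1.
Δ = -1 − (+1) = -2, so this is a reduction at C3.

-2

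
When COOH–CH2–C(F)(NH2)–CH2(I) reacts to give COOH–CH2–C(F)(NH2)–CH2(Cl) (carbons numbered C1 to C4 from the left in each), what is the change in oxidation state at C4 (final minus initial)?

Before: C4 has 1 bond to C, 2 bonds to H, 1 bond to I → oxidation state -1.
After: C4 has 1 bond to C, 2 bonds to H, 1 bond to Cl → oxidation state -1.
Δ = -1 − (-1) = 0, so no net redox change at C4.

0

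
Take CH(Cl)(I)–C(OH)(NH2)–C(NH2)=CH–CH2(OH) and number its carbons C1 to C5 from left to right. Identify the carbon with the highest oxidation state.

C2

Tallying each carbon's bonds:
C1: 1C, 1H, 1Cl, 1I → 0 − 1 + 1 + 1 = +1
C2: 2C, 1O, 1N → 0 + 1 + 1 = +2
C3: 3C, 1N → 0 + 1 = +1
C4: 3C, 1H → 0 − 1 = -1
C5: 1C, 2H, 1O → 0 − 2 + 1 = -1
The most oxidised carbon is C2 at +2.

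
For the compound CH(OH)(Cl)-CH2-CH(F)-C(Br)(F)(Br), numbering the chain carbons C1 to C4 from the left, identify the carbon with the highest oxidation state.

C4

Tallying each carbon's bonds:
C1: 1C, 1H, 1O, 1Cl → 0 − 1 + 1 + 1 = +1
C2: 2C, 2H → 0 − 2 = -2
C3: 2C, 1H, 1F → 0 − 1 + 1 = 0
C4: 1C, 1F, 2Br → 0 + 1 + 2 = +3
The most oxidised carbon is C4 at +3.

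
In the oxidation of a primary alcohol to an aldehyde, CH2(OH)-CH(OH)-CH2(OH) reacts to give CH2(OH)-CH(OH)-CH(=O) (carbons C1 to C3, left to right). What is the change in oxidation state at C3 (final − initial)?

Before: C3 has 1 bond to C, 2 bonds to H, 1 bond to O → oxidation state -1.
After: C3 has 1 bond to C, 1 bond to H, 2 bonds to O → oxidation state +1.
Δ = +1 − (-1) = +2, so this is an oxidation at C3.

+2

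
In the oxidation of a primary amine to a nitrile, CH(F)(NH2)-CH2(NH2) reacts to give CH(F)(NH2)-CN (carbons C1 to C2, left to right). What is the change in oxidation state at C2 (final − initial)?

+4

Before: C2 has 1 bond to C, 2 bonds to H, 1 bond to N → oxidation state -1.
After: C2 has 1 bond to C, 3 bonds to N → oxidation state +3.
Δ = +3 − (-1) = +4, so this is an oxidation at C2.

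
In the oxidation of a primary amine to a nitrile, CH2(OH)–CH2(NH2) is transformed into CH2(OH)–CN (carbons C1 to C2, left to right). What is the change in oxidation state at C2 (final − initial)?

+4

Before: C2 has 1 bond to C, 2 bonds to H, 1 bond to N → oxidation state -1.
After: C2 has 1 bond to C, 3 bonds to N → oxidation state +3.
Δ = +3 − (-1) = +4, so this is an oxidation at C2.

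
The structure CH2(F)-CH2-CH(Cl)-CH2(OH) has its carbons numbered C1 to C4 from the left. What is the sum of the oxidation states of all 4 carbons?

Assign +1 per bond to O/N/halogen, −1 per bond to H or an electropositive element, and 0 per bond to carbon. Tallying each carbon:
C1: 1C, 2H, 1F → 0 − 2 + 1 = -1
C2: 2C, 2H → 0 − 2 = -2
C3: 2C, 1H, 1Cl → 0 − 1 + 1 = 0
C4: 1C, 2H, 1O → 0 − 2 + 1 = -1
Sum = -1 − 2 + 0 − 1 = -4.

-4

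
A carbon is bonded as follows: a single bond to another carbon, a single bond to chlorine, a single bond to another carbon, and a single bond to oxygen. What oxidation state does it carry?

The carbon has one bond to C (0), one bond to C (0), one bond to O (+1), one bond to Cl (+1).
Oxidation state = 0 + 0 + 1 + 1 = +2.

+2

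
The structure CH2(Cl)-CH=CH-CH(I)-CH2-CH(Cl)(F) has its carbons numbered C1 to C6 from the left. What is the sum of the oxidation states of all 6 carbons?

Tallying each carbon's bonds:
C1: 1C, 2H, 1Cl → 0 − 2 + 1 = -1
C2: 3C, 1H → 0 − 1 = -1
C3: 3C, 1H → 0 − 1 = -1
C4: 2C, 1H, 1I → 0 − 1 + 1 = 0
C5: 2C, 2H → 0 − 2 = -2
C6: 1C, 1H, 1F, 1Cl → 0 − 1 + 1 + 1 = +1
Sum = -1 − 1 − 1 + 0 − 2 + 1 = -4.

-4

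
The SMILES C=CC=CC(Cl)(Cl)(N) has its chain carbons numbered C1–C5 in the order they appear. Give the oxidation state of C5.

C5 has one bond to C (0), one bond to Cl (+1), one bond to Cl (+1), one bond to N (+1).
Oxidation state = 0 + 1 + 1 + 1 = +3.

+3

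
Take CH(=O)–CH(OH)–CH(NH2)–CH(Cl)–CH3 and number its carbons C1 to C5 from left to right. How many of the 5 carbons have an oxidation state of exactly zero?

3

Bonds to more-electronegative neighbours contribute +1 each, bonds to H or metals contribute −1 each, and C–C bonds contribute 0. Tallying each carbon:
C1: 1C, 1H, 2O → 0 − 1 + 2 = +1
C2: 2C, 1H, 1O → 0 − 1 + 1 = 0
C3: 2C, 1H, 1N → 0 − 1 + 1 = 0
C4: 2C, 1H, 1Cl → 0 − 1 + 1 = 0
C5: 1C, 3H → 0 − 3 = -3
3 carbons (C2, C3, C4) meet the condition.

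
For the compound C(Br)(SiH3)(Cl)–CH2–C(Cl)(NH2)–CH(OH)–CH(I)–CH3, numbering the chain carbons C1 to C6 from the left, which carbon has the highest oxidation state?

C3

Tallying each carbon's bonds:
C1: 1C, 1Cl, 1Br, 1Si → 0 + 1 + 1 − 1 = +1
C2: 2C, 2H → 0 − 2 = -2
C3: 2C, 1N, 1Cl → 0 + 1 + 1 = +2
C4: 2C, 1H, 1O → 0 − 1 + 1 = 0
C5: 2C, 1H, 1I → 0 − 1 + 1 = 0
C6: 1C, 3H → 0 − 3 = -3
The most oxidised carbon is C3 at +2.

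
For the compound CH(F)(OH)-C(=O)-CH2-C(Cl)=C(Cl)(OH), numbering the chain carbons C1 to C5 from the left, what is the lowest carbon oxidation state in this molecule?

-2

Each bond to a more electronegative atom (O, N, halogen) counts +1, each bond to a less electronegative atom (H, metal, B, Si) counts −1, and each C–C bond counts 0. Tallying each carbon:
C1: 1C, 1H, 1O, 1F → 0 − 1 + 1 + 1 = +1
C2: 2C, 2O → 0 + 2 = +2
C3: 2C, 2H → 0 − 2 = -2
C4: 3C, 1Cl → 0 + 1 = +1
C5: 2C, 1O, 1Cl → 0 + 1 + 1 = +2
The lowest value is -2.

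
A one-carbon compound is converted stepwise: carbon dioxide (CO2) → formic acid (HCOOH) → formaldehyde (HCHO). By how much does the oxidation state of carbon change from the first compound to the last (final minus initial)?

Carbon oxidation states along the series — carbon dioxide: +4, formic acid: +2, formaldehyde: 0.
Net change = 0 − (+4) = -4.

-4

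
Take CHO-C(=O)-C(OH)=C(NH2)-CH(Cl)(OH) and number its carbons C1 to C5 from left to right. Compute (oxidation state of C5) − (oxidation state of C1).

0

C5: 1C, 1H, 1O, 1Cl → 0 − 1 + 1 + 1 = +1
C1: 1C, 1H, 2O → 0 − 1 + 2 = +1
Difference: +1 − (+1) = 0.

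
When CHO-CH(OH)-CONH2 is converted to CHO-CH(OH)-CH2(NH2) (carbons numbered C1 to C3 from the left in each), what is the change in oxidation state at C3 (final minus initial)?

Before: C3 has 1 bond to C, 2 bonds to O, 1 bond to N → oxidation state +3.
After: C3 has 1 bond to C, 2 bonds to H, 1 bond to N → oxidation state -1.
Δ = -1 − (+3) = -4, so this is a reduction at C3.

-4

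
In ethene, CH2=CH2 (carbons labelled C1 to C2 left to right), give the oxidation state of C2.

Count +1 for every bond to an atom more electronegative than carbon and −1 for every bond to one less electronegative; C–C bonds are 0.
C2 has one bond to H (-1), one bond to H (-1), a double bond to C (2×0 = 0).
Oxidation state = -1 − 1 + 0 = -2.

-2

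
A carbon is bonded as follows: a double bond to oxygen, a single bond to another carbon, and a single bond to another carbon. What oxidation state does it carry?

Count +1 for every bond to an atom more electronegative than carbon and −1 for every bond to one less electronegative; C–C bonds are 0.
The carbon has one bond to C (0), one bond to C (0), a double bond to O (2×+1 = +2).
Oxidation state = 0 + 0 + 2 = +2.

+2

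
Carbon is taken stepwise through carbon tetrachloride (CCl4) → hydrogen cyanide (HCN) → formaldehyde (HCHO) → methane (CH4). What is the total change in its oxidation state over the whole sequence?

-8

Carbon oxidation states along the series — carbon tetrachloride: +4, hydrogen cyanide: +2, formaldehyde: 0, methane: -4.
Net change = -4 − (+4) = -8.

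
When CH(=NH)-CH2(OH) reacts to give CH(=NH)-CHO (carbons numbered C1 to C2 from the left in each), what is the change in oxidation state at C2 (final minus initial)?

Before: C2 has 1 bond to C, 2 bonds to H, 1 bond to O → oxidation state -1.
After: C2 has 1 bond to C, 1 bond to H, 2 bonds to O → oxidation state +1.
Δ = +1 − (-1) = +2, so this is an oxidation at C2.

+2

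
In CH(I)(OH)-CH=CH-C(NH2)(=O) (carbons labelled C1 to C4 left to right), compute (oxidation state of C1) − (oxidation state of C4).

-2

C1: 1C, 1H, 1O, 1I → 0 − 1 + 1 + 1 = +1
C4: 1C, 2O, 1N → 0 + 2 + 1 = +3
Difference: +1 − (+3) = -2.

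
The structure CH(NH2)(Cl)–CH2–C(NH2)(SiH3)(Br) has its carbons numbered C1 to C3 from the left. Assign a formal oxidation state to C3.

C3 has one bond to C (0), one bond to N (+1), one bond to Si (-1), one bond to Br (+1).
Oxidation state = 0 + 1 − 1 + 1 = +1.

+1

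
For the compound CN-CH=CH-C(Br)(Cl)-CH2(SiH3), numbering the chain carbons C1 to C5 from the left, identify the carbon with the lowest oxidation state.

Tallying each carbon's bonds:
C1: 1C, 3N → 0 + 3 = +3
C2: 3C, 1H → 0 − 1 = -1
C3: 3C, 1H → 0 − 1 = -1
C4: 2C, 1Cl, 1Br → 0 + 1 + 1 = +2
C5: 1C, 2H, 1Si → 0 − 2 − 1 = -3
The most reduced carbon is C5 at -3.

C5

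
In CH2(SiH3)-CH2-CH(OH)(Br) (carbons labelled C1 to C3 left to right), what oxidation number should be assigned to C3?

Assign +1 per bond to O/N/halogen, −1 per bond to H or an electropositive element, and 0 per bond to carbon.
C3 has one bond to C (0), one bond to O (+1), one bond to H (-1), one bond to Br (+1).
Oxidation state = 0 + 1 − 1 + 1 = +1.

+1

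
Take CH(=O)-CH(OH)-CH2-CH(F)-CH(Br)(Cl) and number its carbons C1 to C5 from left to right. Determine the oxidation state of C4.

C4 has one bond to C (0), one bond to C (0), one bond to H (-1), one bond to F (+1).
Oxidation state = 0 + 0 − 1 + 1 = 0.

0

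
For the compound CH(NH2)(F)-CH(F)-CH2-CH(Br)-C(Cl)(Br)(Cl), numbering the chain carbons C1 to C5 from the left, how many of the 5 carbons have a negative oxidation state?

Tallying each carbon's bonds:
C1: 1C, 1H, 1N, 1F → 0 − 1 + 1 + 1 = +1
C2: 2C, 1H, 1F → 0 − 1 + 1 = 0
C3: 2C, 2H → 0 − 2 = -2
C4: 2C, 1H, 1Br → 0 − 1 + 1 = 0
C5: 1C, 2Cl, 1Br → 0 + 2 + 1 = +3
1 carbon (C3) meets the condition.

1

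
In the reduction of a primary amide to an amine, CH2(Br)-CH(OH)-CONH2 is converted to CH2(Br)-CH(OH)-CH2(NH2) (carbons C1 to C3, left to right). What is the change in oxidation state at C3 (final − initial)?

Before: C3 has 1 bond to C, 2 bonds to O, 1 bond to N → oxidation state +3.
After: C3 has 1 bond to C, 2 bonds to H, 1 bond to N → oxidation state -1.
Δ = -1 − (+3) = -4, so this is a reduction at C3.

-4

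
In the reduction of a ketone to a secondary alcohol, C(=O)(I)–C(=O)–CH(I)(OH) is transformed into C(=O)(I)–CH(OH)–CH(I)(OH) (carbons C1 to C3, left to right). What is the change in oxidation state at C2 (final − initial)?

-2

Before: C2 has 2 bonds to C, 2 bonds to O → oxidation state +2.
After: C2 has 2 bonds to C, 1 bond to H, 1 bond to O → oxidation state 0.
Δ = 0 − (+2) = -2, so this is a reduction at C2.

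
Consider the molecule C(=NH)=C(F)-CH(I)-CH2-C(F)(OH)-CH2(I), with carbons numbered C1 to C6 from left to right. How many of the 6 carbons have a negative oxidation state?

2

Assign +1 per bond to O/N/halogen, −1 per bond to H or an electropositive element, and 0 per bond to carbon. Tallying each carbon:
C1: 2C, 2N → 0 + 2 = +2
C2: 3C, 1F → 0 + 1 = +1
C3: 2C, 1H, 1I → 0 − 1 + 1 = 0
C4: 2C, 2H → 0 − 2 = -2
C5: 2C, 1O, 1F → 0 + 1 + 1 = +2
C6: 1C, 2H, 1I → 0 − 2 + 1 = -1
2 carbons (C4, C6) meet the condition.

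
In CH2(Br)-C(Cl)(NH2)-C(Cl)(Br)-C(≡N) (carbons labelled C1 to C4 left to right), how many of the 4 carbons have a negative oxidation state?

1

Count +1 for every bond to an atom more electronegative than carbon and −1 for every bond to one less electronegative; C–C bonds are 0. Tallying each carbon:
C1: 1C, 2H, 1Br → 0 − 2 + 1 = -1
C2: 2C, 1N, 1Cl → 0 + 1 + 1 = +2
C3: 2C, 1Cl, 1Br → 0 + 1 + 1 = +2
C4: 1C, 3N → 0 + 3 = +3
1 carbon (C1) meets the condition.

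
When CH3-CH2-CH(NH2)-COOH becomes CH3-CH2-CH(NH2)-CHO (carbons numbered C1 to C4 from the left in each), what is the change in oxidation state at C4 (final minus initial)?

-2

Before: C4 has 1 bond to C, 3 bonds to O → oxidation state +3.
After: C4 has 1 bond to C, 1 bond to H, 2 bonds to O → oxidation state +1.
Δ = +1 − (+3) = -2, so this is a reduction at C4.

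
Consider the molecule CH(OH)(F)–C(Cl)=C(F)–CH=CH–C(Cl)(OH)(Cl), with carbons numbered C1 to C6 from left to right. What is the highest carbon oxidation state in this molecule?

Each bond to a more electronegative atom (O, N, halogen) counts +1, each bond to a less electronegative atom (H, metal, B, Si) counts −1, and each C–C bond counts 0. Tallying each carbon:
C1: 1C, 1H, 1O, 1F → 0 − 1 + 1 + 1 = +1
C2: 3C, 1Cl → 0 + 1 = +1
C3: 3C, 1F → 0 + 1 = +1
C4: 3C, 1H → 0 − 1 = -1
C5: 3C, 1H → 0 − 1 = -1
C6: 1C, 1O, 2Cl → 0 + 1 + 2 = +3
The highest value is +3.

+3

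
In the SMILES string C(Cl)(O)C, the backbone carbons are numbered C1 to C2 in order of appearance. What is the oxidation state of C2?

-3

C2 has one bond to C (0), one bond to H (-1), one bond to H (-1), one bond to H (-1).
Oxidation state = 0 − 1 − 1 − 1 = -3.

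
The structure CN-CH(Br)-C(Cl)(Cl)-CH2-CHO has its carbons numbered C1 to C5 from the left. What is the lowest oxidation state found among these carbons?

Count +1 for every bond to an atom more electronegative than carbon and −1 for every bond to one less electronegative; C–C bonds are 0. Tallying each carbon:
C1: 1C, 3N → 0 + 3 = +3
C2: 2C, 1H, 1Br → 0 − 1 + 1 = 0
C3: 2C, 2Cl → 0 + 2 = +2
C4: 2C, 2H → 0 − 2 = -2
C5: 1C, 1H, 2O → 0 − 1 + 2 = +1
The lowest value is -2.

-2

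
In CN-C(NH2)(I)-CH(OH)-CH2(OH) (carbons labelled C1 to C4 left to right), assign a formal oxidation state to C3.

C3 has one bond to C (0), one bond to C (0), one bond to O (+1), one bond to H (-1).
Oxidation state = 0 + 0 + 1 − 1 = 0.

0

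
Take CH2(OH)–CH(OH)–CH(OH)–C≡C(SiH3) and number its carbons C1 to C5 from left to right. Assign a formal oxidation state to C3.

0

Each bond to a more electronegative atom (O, N, halogen) counts +1, each bond to a less electronegative atom (H, metal, B, Si) counts −1, and each C–C bond counts 0.
C3 has one bond to C (0), one bond to C (0), one bond to O (+1), one bond to H (-1).
Oxidation state = 0 + 0 + 1 − 1 = 0.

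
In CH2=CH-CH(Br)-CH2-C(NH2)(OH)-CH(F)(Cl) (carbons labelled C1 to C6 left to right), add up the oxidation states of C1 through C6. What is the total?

-2

Count +1 for every bond to an atom more electronegative than carbon and −1 for every bond to one less electronegative; C–C bonds are 0. Tallying each carbon:
C1: 2C, 2H → 0 − 2 = -2
C2: 3C, 1H → 0 − 1 = -1
C3: 2C, 1H, 1Br → 0 − 1 + 1 = 0
C4: 2C, 2H → 0 − 2 = -2
C5: 2C, 1O, 1N → 0 + 1 + 1 = +2
C6: 1C, 1H, 1F, 1Cl → 0 − 1 + 1 + 1 = +1
Sum = -2 − 1 + 0 − 2 + 2 + 1 = -2.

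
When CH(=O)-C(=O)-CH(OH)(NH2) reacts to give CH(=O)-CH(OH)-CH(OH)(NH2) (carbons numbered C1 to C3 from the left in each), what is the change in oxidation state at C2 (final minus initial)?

Before: C2 has 2 bonds to C, 2 bonds to O → oxidation state +2.
After: C2 has 2 bonds to C, 1 bond to H, 1 bond to O → oxidation state 0.
Δ = 0 − (+2) = -2, so this is a reduction at C2.

-2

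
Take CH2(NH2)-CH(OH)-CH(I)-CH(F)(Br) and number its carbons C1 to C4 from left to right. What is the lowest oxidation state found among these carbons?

Tallying each carbon's bonds:
C1: 1C, 2H, 1N → 0 − 2 + 1 = -1
C2: 2C, 1H, 1O → 0 − 1 + 1 = 0
C3: 2C, 1H, 1I → 0 − 1 + 1 = 0
C4: 1C, 1H, 1F, 1Br → 0 − 1 + 1 + 1 = +1
The lowest value is -1.

-1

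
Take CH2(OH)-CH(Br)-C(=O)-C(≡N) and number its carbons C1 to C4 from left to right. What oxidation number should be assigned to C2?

Assign +1 per bond to O/N/halogen, −1 per bond to H or an electropositive element, and 0 per bond to carbon.
C2 has one bond to C (0), one bond to C (0), one bond to H (-1), one bond to Br (+1).
Oxidation state = 0 + 0 − 1 + 1 = 0.

0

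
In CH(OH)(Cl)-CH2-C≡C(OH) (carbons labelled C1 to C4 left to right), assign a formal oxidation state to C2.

-2

C2 has one bond to C (0), one bond to C (0), one bond to H (-1), one bond to H (-1).
Oxidation state = 0 + 0 − 1 − 1 = -2.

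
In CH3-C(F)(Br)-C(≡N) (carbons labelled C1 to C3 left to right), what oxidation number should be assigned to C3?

Assign +1 per bond to O/N/halogen, −1 per bond to H or an electropositive element, and 0 per bond to carbon.
C3 has one bond to C (0), a triple bond to N (3×+1 = +3).
Oxidation state = 0 + 3 = +3.

+3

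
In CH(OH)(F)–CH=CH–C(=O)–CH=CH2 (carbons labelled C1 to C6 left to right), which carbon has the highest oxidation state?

Each bond to a more electronegative atom (O, N, halogen) counts +1, each bond to a less electronegative atom (H, metal, B, Si) counts −1, and each C–C bond counts 0. Tallying each carbon:
C1: 1C, 1H, 1O, 1F → 0 − 1 + 1 + 1 = +1
C2: 3C, 1H → 0 − 1 = -1
C3: 3C, 1H → 0 − 1 = -1
C4: 2C, 2O → 0 + 2 = +2
C5: 3C, 1H → 0 − 1 = -1
C6: 2C, 2H → 0 − 2 = -2
The most oxidised carbon is C4 at +2.

C4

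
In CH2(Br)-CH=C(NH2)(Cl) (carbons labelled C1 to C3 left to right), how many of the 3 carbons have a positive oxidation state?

Tallying each carbon's bonds:
C1: 1C, 2H, 1Br → 0 − 2 + 1 = -1
C2: 3C, 1H → 0 − 1 = -1
C3: 2C, 1N, 1Cl → 0 + 1 + 1 = +2
1 carbon (C3) meets the condition.

1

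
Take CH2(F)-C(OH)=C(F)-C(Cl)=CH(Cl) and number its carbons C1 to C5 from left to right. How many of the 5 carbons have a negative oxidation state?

1

Each bond to a more electronegative atom (O, N, halogen) counts +1, each bond to a less electronegative atom (H, metal, B, Si) counts −1, and each C–C bond counts 0. Tallying each carbon:
C1: 1C, 2H, 1F → 0 − 2 + 1 = -1
C2: 3C, 1O → 0 + 1 = +1
C3: 3C, 1F → 0 + 1 = +1
C4: 3C, 1Cl → 0 + 1 = +1
C5: 2C, 1H, 1Cl → 0 − 1 + 1 = 0
1 carbon (C1) meets the condition.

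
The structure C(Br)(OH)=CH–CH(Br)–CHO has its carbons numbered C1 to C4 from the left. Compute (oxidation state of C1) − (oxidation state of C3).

+2

C1: 2C, 1O, 1Br → 0 + 1 + 1 = +2
C3: 2C, 1H, 1Br → 0 − 1 + 1 = 0
Difference: +2 − (0) = +2.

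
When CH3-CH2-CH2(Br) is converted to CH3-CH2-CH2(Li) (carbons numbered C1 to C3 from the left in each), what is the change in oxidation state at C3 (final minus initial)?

-2

Before: C3 has 1 bond to C, 2 bonds to H, 1 bond to Br → oxidation state -1.
After: C3 has 1 bond to C, 2 bonds to H, 1 bond to Li → oxidation state -3.
Δ = -3 − (-1) = -2, so this is a reduction at C3.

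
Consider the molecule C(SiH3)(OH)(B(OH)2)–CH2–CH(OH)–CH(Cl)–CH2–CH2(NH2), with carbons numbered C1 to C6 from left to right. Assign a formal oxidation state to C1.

Count +1 for every bond to an atom more electronegative than carbon and −1 for every bond to one less electronegative; C–C bonds are 0.
C1 has one bond to C (0), one bond to Si (-1), one bond to O (+1), one bond to B (-1).
Oxidation state = 0 − 1 + 1 − 1 = -1.

-1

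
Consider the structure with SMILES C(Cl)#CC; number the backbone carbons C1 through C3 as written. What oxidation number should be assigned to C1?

C1 has a triple bond to C (3×0 = 0), one bond to Cl (+1).
Oxidation state = 0 + 1 = +1.

+1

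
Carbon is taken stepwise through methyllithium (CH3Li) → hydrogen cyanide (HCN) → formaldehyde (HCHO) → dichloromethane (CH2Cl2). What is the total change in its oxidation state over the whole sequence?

Carbon oxidation states along the series — methyllithium: -4, hydrogen cyanide: +2, formaldehyde: 0, dichloromethane: 0.
Net change = 0 − (-4) = +4.

+4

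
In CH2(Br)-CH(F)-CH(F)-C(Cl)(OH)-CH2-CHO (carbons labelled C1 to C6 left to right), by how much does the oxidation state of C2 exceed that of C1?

+1

C2: 2C, 1H, 1F → 0 − 1 + 1 = 0
C1: 1C, 2H, 1Br → 0 − 2 + 1 = -1
Difference: 0 − (-1) = +1.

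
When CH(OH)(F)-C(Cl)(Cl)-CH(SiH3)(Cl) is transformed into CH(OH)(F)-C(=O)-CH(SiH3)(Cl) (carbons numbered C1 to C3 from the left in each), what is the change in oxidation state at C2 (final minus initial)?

0

Before: C2 has 2 bonds to C, 2 bonds to Cl → oxidation state +2.
After: C2 has 2 bonds to C, 2 bonds to O → oxidation state +2.
Δ = +2 − (+2) = 0, so no net redox change at C2.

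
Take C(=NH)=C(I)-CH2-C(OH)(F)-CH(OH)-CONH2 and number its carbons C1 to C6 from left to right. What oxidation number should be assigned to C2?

+1

Count +1 for every bond to an atom more electronegative than carbon and −1 for every bond to one less electronegative; C–C bonds are 0.
C2 has a double bond to C (2×0 = 0), one bond to C (0), one bond to I (+1).
Oxidation state = 0 + 0 + 1 = +1.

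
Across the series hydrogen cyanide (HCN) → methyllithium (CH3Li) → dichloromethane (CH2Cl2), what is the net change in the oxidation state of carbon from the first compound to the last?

-2

Carbon oxidation states along the series — hydrogen cyanide: +2, methyllithium: -4, dichloromethane: 0.
Net change = 0 − (+2) = -2.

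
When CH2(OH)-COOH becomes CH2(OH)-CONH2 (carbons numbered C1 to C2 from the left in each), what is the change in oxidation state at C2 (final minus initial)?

0

Before: C2 has 1 bond to C, 3 bonds to O → oxidation state +3.
After: C2 has 1 bond to C, 2 bonds to O, 1 bond to N → oxidation state +3.
Δ = +3 − (+3) = 0, so no net redox change at C2.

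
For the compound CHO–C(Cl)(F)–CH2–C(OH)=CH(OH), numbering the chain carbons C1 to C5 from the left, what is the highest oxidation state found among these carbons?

Tallying each carbon's bonds:
C1: 1C, 1H, 2O → 0 − 1 + 2 = +1
C2: 2C, 1F, 1Cl → 0 + 1 + 1 = +2
C3: 2C, 2H → 0 − 2 = -2
C4: 3C, 1O → 0 + 1 = +1
C5: 2C, 1H, 1O → 0 − 1 + 1 = 0
The highest value is +2.

+2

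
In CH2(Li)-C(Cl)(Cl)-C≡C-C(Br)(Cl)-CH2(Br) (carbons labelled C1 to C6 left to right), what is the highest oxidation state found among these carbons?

Tallying each carbon's bonds:
C1: 1C, 2H, 1Li → 0 − 2 − 1 = -3
C2: 2C, 2Cl → 0 + 2 = +2
C3: 4C → 0 = 0
C4: 4C → 0 = 0
C5: 2C, 1Cl, 1Br → 0 + 1 + 1 = +2
C6: 1C, 2H, 1Br → 0 − 2 + 1 = -1
The highest value is +2.

+2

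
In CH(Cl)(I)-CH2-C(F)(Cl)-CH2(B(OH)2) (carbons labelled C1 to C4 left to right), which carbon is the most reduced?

Tallying each carbon's bonds:
C1: 1C, 1H, 1Cl, 1I → 0 − 1 + 1 + 1 = +1
C2: 2C, 2H → 0 − 2 = -2
C3: 2C, 1F, 1Cl → 0 + 1 + 1 = +2
C4: 1C, 2H, 1B → 0 − 2 − 1 = -3
The most reduced carbon is C4 at -3.

C4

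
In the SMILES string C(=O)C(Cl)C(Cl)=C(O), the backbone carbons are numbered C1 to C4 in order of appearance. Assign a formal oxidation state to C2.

0

C2 has one bond to C (0), one bond to C (0), one bond to H (-1), one bond to Cl (+1).
Oxidation state = 0 + 0 − 1 + 1 = 0.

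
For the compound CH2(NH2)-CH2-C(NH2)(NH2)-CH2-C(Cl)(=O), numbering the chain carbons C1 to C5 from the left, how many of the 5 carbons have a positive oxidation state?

Assign +1 per bond to O/N/halogen, −1 per bond to H or an electropositive element, and 0 per bond to carbon. Tallying each carbon:
C1: 1C, 2H, 1N → 0 − 2 + 1 = -1
C2: 2C, 2H → 0 − 2 = -2
C3: 2C, 2N → 0 + 2 = +2
C4: 2C, 2H → 0 − 2 = -2
C5: 1C, 2O, 1Cl → 0 + 2 + 1 = +3
2 carbons (C3, C5) meet the condition.

2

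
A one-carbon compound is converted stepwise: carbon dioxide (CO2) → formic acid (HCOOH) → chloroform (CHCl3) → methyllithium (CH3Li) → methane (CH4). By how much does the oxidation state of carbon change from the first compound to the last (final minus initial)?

Carbon oxidation states along the series — carbon dioxide: +4, formic acid: +2, chloroform: +2, methyllithium: -4, methane: -4.
Net change = -4 − (+4) = -8.

-8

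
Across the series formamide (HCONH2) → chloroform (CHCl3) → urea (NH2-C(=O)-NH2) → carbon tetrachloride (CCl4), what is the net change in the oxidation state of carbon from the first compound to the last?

Carbon oxidation states along the series — formamide: +2, chloroform: +2, urea: +4, carbon tetrachloride: +4.
Net change = +4 − (+2) = +2.

+2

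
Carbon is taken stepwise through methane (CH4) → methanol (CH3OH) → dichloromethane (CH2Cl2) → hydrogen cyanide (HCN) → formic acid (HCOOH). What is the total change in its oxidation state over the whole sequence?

+6

Carbon oxidation states along the series — methane: -4, methanol: -2, dichloromethane: 0, hydrogen cyanide: +2, formic acid: +2.
Net change = +2 − (-4) = +6.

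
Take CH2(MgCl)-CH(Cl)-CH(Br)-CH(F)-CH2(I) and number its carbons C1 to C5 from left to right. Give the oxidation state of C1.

Count +1 for every bond to an atom more electronegative than carbon and −1 for every bond to one less electronegative; C–C bonds are 0.
C1 has one bond to C (0), one bond to H (-1), one bond to H (-1), one bond to Mg (-1).
Oxidation state = 0 − 1 − 1 − 1 = -3.

-3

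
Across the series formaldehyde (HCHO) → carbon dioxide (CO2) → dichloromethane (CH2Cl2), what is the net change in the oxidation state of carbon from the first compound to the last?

0

Carbon oxidation states along the series — formaldehyde: 0, carbon dioxide: +4, dichloromethane: 0.
Net change = 0 − (0) = 0.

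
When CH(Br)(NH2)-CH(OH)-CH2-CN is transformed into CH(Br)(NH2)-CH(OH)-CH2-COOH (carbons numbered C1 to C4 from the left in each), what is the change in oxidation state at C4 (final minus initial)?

0

Before: C4 has 1 bond to C, 3 bonds to N → oxidation state +3.
After: C4 has 1 bond to C, 3 bonds to O → oxidation state +3.
Δ = +3 − (+3) = 0, so no net redox change at C4.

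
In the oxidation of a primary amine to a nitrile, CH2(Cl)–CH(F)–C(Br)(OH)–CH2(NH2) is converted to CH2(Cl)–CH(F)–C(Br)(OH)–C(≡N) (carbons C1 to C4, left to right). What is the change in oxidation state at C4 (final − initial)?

+4

Before: C4 has 1 bond to C, 2 bonds to H, 1 bond to N → oxidation state -1.
After: C4 has 1 bond to C, 3 bonds to N → oxidation state +3.
Δ = +3 − (-1) = +4, so this is an oxidation at C4.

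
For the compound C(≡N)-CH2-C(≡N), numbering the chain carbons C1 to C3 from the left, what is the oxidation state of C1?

+3

Count +1 for every bond to an atom more electronegative than carbon and −1 for every bond to one less electronegative; C–C bonds are 0.
C1 has one bond to C (0), a triple bond to N (3×+1 = +3).
Oxidation state = 0 + 3 = +3.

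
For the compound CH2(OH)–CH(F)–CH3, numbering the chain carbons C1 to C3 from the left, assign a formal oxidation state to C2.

Assign +1 per bond to O/N/halogen, −1 per bond to H or an electropositive element, and 0 per bond to carbon.
C2 has one bond to C (0), one bond to C (0), one bond to H (-1), one bond to F (+1).
Oxidation state = 0 + 0 − 1 + 1 = 0.

0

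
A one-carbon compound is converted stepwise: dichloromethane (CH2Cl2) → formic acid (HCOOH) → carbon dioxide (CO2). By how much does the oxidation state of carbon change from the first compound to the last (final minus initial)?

+4

Carbon oxidation states along the series — dichloromethane: 0, formic acid: +2, carbon dioxide: +4.
Net change = +4 − (0) = +4.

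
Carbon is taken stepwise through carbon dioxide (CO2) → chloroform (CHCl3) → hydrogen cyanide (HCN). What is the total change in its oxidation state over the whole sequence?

Carbon oxidation states along the series — carbon dioxide: +4, chloroform: +2, hydrogen cyanide: +2.
Net change = +2 − (+4) = -2.

-2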